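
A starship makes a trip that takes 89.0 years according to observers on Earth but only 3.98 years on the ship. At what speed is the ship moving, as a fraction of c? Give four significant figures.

The proper time is measured on the ship (both events occur at the ship's location); Δt is measured on Earth. γ = Δt/τ = 89.0/3.98 = 22.36.
β = √(1 − 1/γ²) = √(1 − 0.002000) = √0.9980

v = 0.9990c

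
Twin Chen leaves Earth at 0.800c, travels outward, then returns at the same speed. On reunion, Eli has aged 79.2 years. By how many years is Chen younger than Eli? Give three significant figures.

γ = 1/√(1 − 0.800²) = 5/3 ≈ 1.667
Chen's elapsed proper time: τ = 79.2/1.667 = 47.52 years.
Age gap = Δt − τ = 79.2 − 47.52 years.

Δt − τ = 31.7 years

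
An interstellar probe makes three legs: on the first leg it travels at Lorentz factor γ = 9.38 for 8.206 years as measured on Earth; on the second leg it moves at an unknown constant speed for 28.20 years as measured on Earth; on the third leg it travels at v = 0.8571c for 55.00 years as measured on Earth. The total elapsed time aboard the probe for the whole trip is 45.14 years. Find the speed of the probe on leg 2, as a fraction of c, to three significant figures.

Leg 1: γ = 9.38; τ_1 = 8.206/9.380 = 0.8748 years.
Leg 2: speed unknown; τ_2 = 28.20/γ_2.
Leg 3: γ = 1/√(1 − 0.8571²) = 1/√0.2654 = 1.941; τ_3 = 55.00/1.941 = 28.33 years.
Total proper time: 0.8748 + τ_2 + 28.33 = 45.14, so τ_2 = 45.14 − 29.21 = 15.93 years.
γ_2 = 28.20/15.93 = 1.770; β = √(1 − 1/γ²) = √0.6808.

β = 0.825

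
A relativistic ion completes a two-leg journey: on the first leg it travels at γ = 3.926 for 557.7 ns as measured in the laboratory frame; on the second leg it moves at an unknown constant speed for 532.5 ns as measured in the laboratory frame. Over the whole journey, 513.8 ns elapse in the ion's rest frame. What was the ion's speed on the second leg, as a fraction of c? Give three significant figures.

Leg 1: γ = 3.926; τ_1 = 557.7/3.926 = 142.1 ns.
Leg 2: speed unknown; τ_2 = 532.5/γ_2.
Total proper time: 142.1 + τ_2 = 513.8, so τ_2 = 513.8 − 142.1 = 371.7 ns.
γ_2 = 532.5/371.7 = 1.432; β = √(1 − 1/γ²) = √0.5126.

β = 0.716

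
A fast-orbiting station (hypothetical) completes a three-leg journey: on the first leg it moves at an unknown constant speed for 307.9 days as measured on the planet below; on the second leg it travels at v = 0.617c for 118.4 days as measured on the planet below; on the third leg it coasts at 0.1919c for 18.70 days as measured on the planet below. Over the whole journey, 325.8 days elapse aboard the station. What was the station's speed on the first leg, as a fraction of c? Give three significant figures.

Leg 1: speed unknown; τ_1 = 307.9/γ_1.
Leg 2: γ = 1/√(1 − 0.617²) = 1/√0.6193 = 1.271; τ_2 = 118.4/1.271 = 93.18 days.
Leg 3: γ = 1/√(1 − 0.1919²) = 1/√0.9632 = 1.019; τ_3 = 18.70/1.019 = 18.35 days.
Total proper time: τ_1 + 93.18 + 18.35 = 325.8, so τ_1 = 325.8 − 111.5 = 214.3 days.
γ_1 = 307.9/214.3 = 1.437; β = √(1 − 1/γ²) = √0.5157.

β = 0.718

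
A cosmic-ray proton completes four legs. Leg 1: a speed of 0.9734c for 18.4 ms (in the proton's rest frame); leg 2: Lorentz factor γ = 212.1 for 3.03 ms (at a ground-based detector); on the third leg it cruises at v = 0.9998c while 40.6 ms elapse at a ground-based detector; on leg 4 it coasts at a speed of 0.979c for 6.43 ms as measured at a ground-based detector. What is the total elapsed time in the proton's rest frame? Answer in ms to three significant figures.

τ = 20.5 ms

Leg 1: 18.4 ms is already measured in the proton's rest frame.
Leg 2: γ = 212.1; τ_2 = 3.03/212.1 = 0.01429 ms.
Leg 3: γ = 1/√(1 − 0.9998²) = 1/√4.000×10⁻⁴ = 50.00; τ_3 = 40.6/50.00 = 0.8120 ms.
Leg 4: γ = 1/√(1 − 0.979²) = 1/√0.04156 = 4.905; τ_4 = 6.43/4.905 = 1.311 ms.
Total: 18.40 + 0.01429 + 0.8120 + 1.311 ms.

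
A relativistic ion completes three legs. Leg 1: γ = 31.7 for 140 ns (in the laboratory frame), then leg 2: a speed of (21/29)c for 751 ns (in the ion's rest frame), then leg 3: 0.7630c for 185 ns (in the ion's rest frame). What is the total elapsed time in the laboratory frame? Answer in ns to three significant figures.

Leg 1: 140 ns is already measured in the laboratory frame.
Leg 2: γ = 1/√(1 − (21/29)²) = 29/20 = 1.450; Δt_2 = 1.450 × 751 = 1089 ns.
Leg 3: γ = 1/√(1 − 0.7630²) = 1/√0.4178 = 1.547; Δt_3 = 1.547 × 185 = 286.2 ns.
Total: 140.0 + 1089 + 286.2 ns.

Δt = 1520 ns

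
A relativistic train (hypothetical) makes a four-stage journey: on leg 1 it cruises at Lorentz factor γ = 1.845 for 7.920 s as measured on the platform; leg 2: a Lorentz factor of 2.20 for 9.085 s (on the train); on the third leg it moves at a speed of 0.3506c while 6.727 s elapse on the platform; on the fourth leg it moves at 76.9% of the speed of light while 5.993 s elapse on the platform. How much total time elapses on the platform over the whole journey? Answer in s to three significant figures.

Δt = 40.6 s

Leg 1: 7.920 s is already measured on the platform.
Leg 2: γ = 2.20; Δt_2 = 2.200 × 9.085 = 19.99 s.
Leg 3: 6.727 s is already measured on the platform.
Leg 4: 5.993 s is already measured on the platform.
Total: 7.920 + 19.99 + 6.727 + 5.993 s.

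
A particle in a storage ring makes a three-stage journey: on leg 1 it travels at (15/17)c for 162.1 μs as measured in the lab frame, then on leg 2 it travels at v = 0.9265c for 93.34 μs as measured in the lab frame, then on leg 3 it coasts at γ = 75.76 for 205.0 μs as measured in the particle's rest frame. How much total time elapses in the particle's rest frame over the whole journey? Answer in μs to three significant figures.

τ = 316 μs

Leg 1: γ = 1/√(1 − (15/17)²) = 17/8 = 2.125; τ_1 = 162.1/2.125 = 76.28 μs.
Leg 2: γ = 1/√(1 − 0.9265²) = 1/√0.1416 = 2.657; τ_2 = 93.34/2.657 = 35.12 μs.
Leg 3: 205.0 μs is already measured in the particle's rest frame.
Total: 76.28 + 35.12 + 205.0 μs.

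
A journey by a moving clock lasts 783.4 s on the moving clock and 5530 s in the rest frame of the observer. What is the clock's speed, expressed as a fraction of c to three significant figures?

The proper time is measured on the moving clock (both events occur at the clock's location); Δt is measured in the rest frame of the observer. γ = Δt/τ = 5530/783.4 = 7.059.
β = √(1 − 1/γ²) = √(1 − 0.02007) = √0.9799

β = 0.990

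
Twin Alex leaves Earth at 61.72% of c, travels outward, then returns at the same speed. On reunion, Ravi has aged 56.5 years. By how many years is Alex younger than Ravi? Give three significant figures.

β = 0.6172; γ = 1/√(1 − 0.6172²) = 1/√0.6191 = 1.271
Alex's elapsed proper time: τ = 56.5/1.271 = 44.45 years.
Age gap = Δt − τ = 56.5 − 44.45 years.

Δt − τ = 12.0 years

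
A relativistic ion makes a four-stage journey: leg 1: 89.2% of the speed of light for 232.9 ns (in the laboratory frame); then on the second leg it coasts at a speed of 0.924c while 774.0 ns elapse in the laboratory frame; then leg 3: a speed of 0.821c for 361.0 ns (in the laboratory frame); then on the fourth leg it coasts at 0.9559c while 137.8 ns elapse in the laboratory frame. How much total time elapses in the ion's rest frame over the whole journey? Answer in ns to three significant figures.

Leg 1: β = 0.892; γ = 1/√(1 − 0.892²) = 1/√0.2043 = 2.212; τ_1 = 232.9/2.212 = 105.3 ns.
Leg 2: γ = 1/√(1 − 0.924²) = 1/√0.1462 = 2.615; τ_2 = 774.0/2.615 = 296.0 ns.
Leg 3: γ = 1/√(1 − 0.821²) = 1/√0.3260 = 1.752; τ_3 = 361.0/1.752 = 206.1 ns.
Leg 4: γ = 1/√(1 − 0.9559²) = 1/√0.08626 = 3.405; τ_4 = 137.8/3.405 = 40.47 ns.
Total: 105.3 + 296.0 + 206.1 + 40.47 ns.

τ = 648 ns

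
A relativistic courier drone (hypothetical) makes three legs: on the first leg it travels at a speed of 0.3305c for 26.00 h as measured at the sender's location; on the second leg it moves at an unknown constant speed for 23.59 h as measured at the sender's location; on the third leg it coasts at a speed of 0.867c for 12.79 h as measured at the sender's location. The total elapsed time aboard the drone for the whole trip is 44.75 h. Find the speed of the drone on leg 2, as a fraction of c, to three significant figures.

Leg 1: γ = 1/√(1 − 0.3305²) = 1/√0.8908 = 1.060; τ_1 = 26.00/1.060 = 24.54 h.
Leg 2: speed unknown; τ_2 = 23.59/γ_2.
Leg 3: γ = 1/√(1 − 0.867²) = 1/√0.2483 = 2.007; τ_3 = 12.79/2.007 = 6.373 h.
Total proper time: 24.54 + τ_2 + 6.373 = 44.75, so τ_2 = 44.75 − 30.91 = 13.84 h.
γ_2 = 23.59/13.84 = 1.705; β = √(1 − 1/γ²) = √0.6559.

β = 0.810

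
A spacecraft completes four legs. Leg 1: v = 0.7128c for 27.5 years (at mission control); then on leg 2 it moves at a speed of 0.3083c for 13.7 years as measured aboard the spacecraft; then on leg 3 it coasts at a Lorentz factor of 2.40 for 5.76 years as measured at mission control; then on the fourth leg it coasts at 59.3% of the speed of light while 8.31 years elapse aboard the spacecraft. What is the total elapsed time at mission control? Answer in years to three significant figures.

Leg 1: 27.5 years is already measured at mission control.
Leg 2: γ = 1/√(1 − 0.3083²) = 1/√0.9050 = 1.051; Δt_2 = 1.051 × 13.7 = 14.40 years.
Leg 3: 5.76 years is already measured at mission control.
Leg 4: β = 0.593; γ = 1/√(1 − 0.593²) = 1/√0.6484 = 1.242; Δt_4 = 1.242 × 8.31 = 10.32 years.
Total: 27.50 + 14.40 + 5.760 + 10.32 years.

Δt = 58.0 years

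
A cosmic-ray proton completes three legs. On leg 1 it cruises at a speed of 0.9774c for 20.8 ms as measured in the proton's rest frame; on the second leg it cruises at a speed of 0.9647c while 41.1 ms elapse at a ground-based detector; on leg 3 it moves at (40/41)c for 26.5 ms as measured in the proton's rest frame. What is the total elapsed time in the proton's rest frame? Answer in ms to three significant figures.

Leg 1: 20.8 ms is already measured in the proton's rest frame.
Leg 2: γ = 1/√(1 − 0.9647²) = 1/√0.06935 = 3.797; τ_2 = 41.1/3.797 = 10.82 ms.
Leg 3: 26.5 ms is already measured in the proton's rest frame.
Total: 20.80 + 10.82 + 26.50 ms.

τ = 58.1 ms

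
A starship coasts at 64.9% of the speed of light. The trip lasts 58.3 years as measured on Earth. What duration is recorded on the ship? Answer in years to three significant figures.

τ = 44.4 years

β = 0.649; γ = 1/√(1 − 0.649²) = 1/√0.5788 = 1.314
The interval measured on Earth is the dilated one; the clock on the ship measures the proper time τ = Δt/γ = 58.3/1.314 years.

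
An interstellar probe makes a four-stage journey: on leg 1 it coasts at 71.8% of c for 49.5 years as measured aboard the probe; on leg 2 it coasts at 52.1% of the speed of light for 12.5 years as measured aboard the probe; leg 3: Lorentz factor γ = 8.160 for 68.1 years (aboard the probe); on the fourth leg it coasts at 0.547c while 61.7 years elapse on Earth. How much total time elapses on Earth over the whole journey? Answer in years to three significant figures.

Δt = 703 years

Leg 1: β = 0.718; γ = 1/√(1 − 0.718²) = 1/√0.4845 = 1.437; Δt_1 = 1.437 × 49.5 = 71.12 years.
Leg 2: β = 0.521; γ = 1/√(1 − 0.521²) = 1/√0.7286 = 1.172; Δt_2 = 1.172 × 12.5 = 14.64 years.
Leg 3: γ = 8.160; Δt_3 = 8.160 × 68.1 = 555.7 years.
Leg 4: 61.7 years is already measured on Earth.
Total: 71.12 + 14.64 + 555.7 + 61.70 years.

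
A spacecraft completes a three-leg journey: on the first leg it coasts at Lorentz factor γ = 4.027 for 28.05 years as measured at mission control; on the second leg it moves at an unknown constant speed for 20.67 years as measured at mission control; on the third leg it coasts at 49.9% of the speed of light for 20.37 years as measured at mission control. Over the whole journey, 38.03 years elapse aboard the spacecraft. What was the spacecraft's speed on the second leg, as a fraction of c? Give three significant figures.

β = 0.761

Leg 1: γ = 4.027; τ_1 = 28.05/4.027 = 6.965 years.
Leg 2: speed unknown; τ_2 = 20.67/γ_2.
Leg 3: β = 0.499; γ = 1/√(1 − 0.499²) = 1/√0.7510 = 1.154; τ_3 = 20.37/1.154 = 17.65 years.
Total proper time: 6.965 + τ_2 + 17.65 = 38.03, so τ_2 = 38.03 − 24.62 = 13.41 years.
γ_2 = 20.67/13.41 = 1.541; β = √(1 − 1/γ²) = √0.5790.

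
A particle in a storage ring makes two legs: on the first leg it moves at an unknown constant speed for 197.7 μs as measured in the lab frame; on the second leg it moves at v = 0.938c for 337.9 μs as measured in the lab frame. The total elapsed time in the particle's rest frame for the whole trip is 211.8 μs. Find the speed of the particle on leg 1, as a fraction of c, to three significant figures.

β = 0.878

Leg 1: speed unknown; τ_1 = 197.7/γ_1.
Leg 2: γ = 1/√(1 − 0.938²) = 1/√0.1202 = 2.885; τ_2 = 337.9/2.885 = 117.1 μs.
Total proper time: τ_1 + 117.1 = 211.8, so τ_1 = 211.8 − 117.1 = 94.67 μs.
γ_1 = 197.7/94.67 = 2.088; β = √(1 − 1/γ²) = √0.7707.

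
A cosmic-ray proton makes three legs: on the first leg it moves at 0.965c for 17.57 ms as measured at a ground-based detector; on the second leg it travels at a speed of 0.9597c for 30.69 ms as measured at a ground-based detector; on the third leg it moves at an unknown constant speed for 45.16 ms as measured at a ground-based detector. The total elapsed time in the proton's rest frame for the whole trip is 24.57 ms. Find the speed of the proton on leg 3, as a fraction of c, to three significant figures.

Leg 1: γ = 1/√(1 − 0.965²) = 1/√0.06878 = 3.813; τ_1 = 17.57/3.813 = 4.608 ms.
Leg 2: γ = 1/√(1 − 0.9597²) = 1/√0.07898 = 3.558; τ_2 = 30.69/3.558 = 8.625 ms.
Leg 3: speed unknown; τ_3 = 45.16/γ_3.
Total proper time: 4.608 + 8.625 + τ_3 = 24.57, so τ_3 = 24.57 − 13.23 = 11.34 ms.
γ_3 = 45.16/11.34 = 3.983; β = √(1 − 1/γ²) = √0.9370.

β = 0.968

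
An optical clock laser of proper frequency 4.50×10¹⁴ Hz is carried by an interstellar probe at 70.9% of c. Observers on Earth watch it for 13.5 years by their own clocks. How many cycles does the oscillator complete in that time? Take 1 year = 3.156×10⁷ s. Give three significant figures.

β = 0.709; γ = 1/√(1 − 0.709²) = 1/√0.4973 = 1.418
During 13.5 years of lab time, the oscillator's proper time advances by τ = Δt/γ = 13.5/1.418 = 9.520 years = 3.005×10⁸ s.
N = f × τ = 4.50×10¹⁴ × 3.005×10⁸ = 1.352×10²³.

N = 1.35×10²³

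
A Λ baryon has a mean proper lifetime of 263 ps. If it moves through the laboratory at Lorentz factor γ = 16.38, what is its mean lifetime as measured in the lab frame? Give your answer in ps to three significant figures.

Δt = 4310 ps

γ = 16.38
The rest-frame lifetime is the proper time; the lab measures the dilated interval Δt = γτ₀ = 16.38 × 263 ps.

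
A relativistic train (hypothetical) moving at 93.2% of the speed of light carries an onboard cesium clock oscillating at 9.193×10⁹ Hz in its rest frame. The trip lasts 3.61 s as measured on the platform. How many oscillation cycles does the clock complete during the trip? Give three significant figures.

β = 0.932; γ = 1/√(1 − 0.932²) = 1/√0.1314 = 2.759
The oscillator's own cycle count is N = f × τ where τ is the proper time on the train. τ = Δt/γ = 3.61/2.759 = 1.308 s = 1.308×10⁰ s.
N = 9.193×10⁹ × 1.308×10⁰ = 1.203×10¹⁰.

N = 1.20×10¹⁰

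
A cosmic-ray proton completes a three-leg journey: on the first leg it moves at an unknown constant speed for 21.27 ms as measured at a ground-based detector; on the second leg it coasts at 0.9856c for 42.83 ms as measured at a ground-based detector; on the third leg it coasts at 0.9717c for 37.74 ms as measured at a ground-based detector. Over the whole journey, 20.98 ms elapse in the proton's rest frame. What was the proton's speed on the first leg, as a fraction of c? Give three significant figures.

Leg 1: speed unknown; τ_1 = 21.27/γ_1.
Leg 2: γ = 1/√(1 − 0.9856²) = 1/√0.02859 = 5.914; τ_2 = 42.83/5.914 = 7.242 ms.
Leg 3: γ = 1/√(1 − 0.9717²) = 1/√0.05580 = 4.233; τ_3 = 37.74/4.233 = 8.915 ms.
Total proper time: τ_1 + 7.242 + 8.915 = 20.98, so τ_1 = 20.98 − 16.16 = 4.823 ms.
γ_1 = 21.27/4.823 = 4.410; β = √(1 − 1/γ²) = √0.9486.

β = 0.974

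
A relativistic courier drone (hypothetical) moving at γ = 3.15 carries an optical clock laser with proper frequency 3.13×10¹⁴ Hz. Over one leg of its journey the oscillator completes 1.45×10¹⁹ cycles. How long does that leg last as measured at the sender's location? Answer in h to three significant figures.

γ = 3.15
Proper time for N cycles: τ = N/f = 1.45×10¹⁹/(3.13×10¹⁴) = 4.633×10⁴ s = 12.87 h.
Lab-frame duration Δt = γτ = 3.150 × 12.87 = 40.54 h.

Δt = 40.5 h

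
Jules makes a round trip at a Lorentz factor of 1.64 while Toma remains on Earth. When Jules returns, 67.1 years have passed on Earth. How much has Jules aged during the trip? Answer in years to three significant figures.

τ = 40.9 years

γ = 1.64
Jules's clock measures proper time along the trip: τ = Δt/γ = 67.1/1.640 years.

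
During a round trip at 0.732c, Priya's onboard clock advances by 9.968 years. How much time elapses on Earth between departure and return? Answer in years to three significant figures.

Δt = 14.6 years

γ = 1/√(1 − 0.732²) = 1/√0.4642 = 1.468
Earth-frame duration is the dilated interval: Δt = γτ = 1.468 × 9.968 years.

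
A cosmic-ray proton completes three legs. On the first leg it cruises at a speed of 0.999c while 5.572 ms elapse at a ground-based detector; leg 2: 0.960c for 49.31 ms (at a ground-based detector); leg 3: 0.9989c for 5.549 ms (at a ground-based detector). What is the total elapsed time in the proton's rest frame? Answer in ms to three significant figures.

Leg 1: γ = 1/√(1 − 0.999²) = 1/√0.001999 = 22.37; τ_1 = 5.572/22.37 = 0.2491 ms.
Leg 2: γ = 1/√(1 − 0.960²) = 1/√0.07840 = 3.571; τ_2 = 49.31/3.571 = 13.81 ms.
Leg 3: γ = 1/√(1 − 0.9989²) = 1/√0.002199 = 21.33; τ_3 = 5.549/21.33 = 0.2602 ms.
Total: 0.2491 + 13.81 + 0.2602 ms.

τ = 14.3 ms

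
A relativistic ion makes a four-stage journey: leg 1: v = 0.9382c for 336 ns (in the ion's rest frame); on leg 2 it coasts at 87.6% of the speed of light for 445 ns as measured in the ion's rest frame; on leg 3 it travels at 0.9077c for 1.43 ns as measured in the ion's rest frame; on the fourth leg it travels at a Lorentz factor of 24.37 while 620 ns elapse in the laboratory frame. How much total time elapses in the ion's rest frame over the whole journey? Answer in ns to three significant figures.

Leg 1: 336 ns is already measured in the ion's rest frame.
Leg 2: 445 ns is already measured in the ion's rest frame.
Leg 3: 1.43 ns is already measured in the ion's rest frame.
Leg 4: γ = 24.37; τ_4 = 620/24.37 = 25.44 ns.
Total: 336.0 + 445.0 + 1.430 + 25.44 ns.

τ = 808 ns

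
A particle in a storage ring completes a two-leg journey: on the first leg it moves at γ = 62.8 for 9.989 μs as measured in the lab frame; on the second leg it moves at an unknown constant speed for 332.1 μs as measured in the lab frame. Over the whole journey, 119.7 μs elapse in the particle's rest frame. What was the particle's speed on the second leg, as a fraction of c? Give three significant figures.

Leg 1: γ = 62.8; τ_1 = 9.989/62.80 = 0.1591 μs.
Leg 2: speed unknown; τ_2 = 332.1/γ_2.
Total proper time: 0.1591 + τ_2 = 119.7, so τ_2 = 119.7 − 0.1591 = 119.5 μs.
γ_2 = 332.1/119.5 = 2.778; β = √(1 − 1/γ²) = √0.8704.

β = 0.933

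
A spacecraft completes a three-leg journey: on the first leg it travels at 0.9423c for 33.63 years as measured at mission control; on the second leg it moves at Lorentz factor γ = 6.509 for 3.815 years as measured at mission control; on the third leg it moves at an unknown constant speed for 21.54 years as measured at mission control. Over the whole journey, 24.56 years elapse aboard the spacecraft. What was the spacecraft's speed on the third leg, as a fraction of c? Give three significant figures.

Leg 1: γ = 1/√(1 − 0.9423²) = 1/√0.1121 = 2.987; τ_1 = 33.63/2.987 = 11.26 years.
Leg 2: γ = 6.509; τ_2 = 3.815/6.509 = 0.5861 years.
Leg 3: speed unknown; τ_3 = 21.54/γ_3.
Total proper time: 11.26 + 0.5861 + τ_3 = 24.56, so τ_3 = 24.56 − 11.84 = 12.72 years.
γ_3 = 21.54/12.72 = 1.694; β = √(1 − 1/γ²) = √0.6515.

β = 0.807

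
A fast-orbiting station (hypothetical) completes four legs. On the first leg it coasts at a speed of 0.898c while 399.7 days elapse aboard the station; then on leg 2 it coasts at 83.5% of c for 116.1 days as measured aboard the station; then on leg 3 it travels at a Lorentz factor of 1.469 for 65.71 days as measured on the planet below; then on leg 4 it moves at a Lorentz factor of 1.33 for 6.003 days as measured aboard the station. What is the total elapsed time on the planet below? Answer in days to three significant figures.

Leg 1: γ = 1/√(1 − 0.898²) = 1/√0.1936 = 2.273; Δt_1 = 2.273 × 399.7 = 908.4 days.
Leg 2: β = 0.835; γ = 1/√(1 − 0.835²) = 1/√0.3028 = 1.817; Δt_2 = 1.817 × 116.1 = 211.0 days.
Leg 3: 65.71 days is already measured on the planet below.
Leg 4: γ = 1.33; Δt_4 = 1.330 × 6.003 = 7.984 days.
Total: 908.4 + 211.0 + 65.71 + 7.984 days.

Δt = 1190 days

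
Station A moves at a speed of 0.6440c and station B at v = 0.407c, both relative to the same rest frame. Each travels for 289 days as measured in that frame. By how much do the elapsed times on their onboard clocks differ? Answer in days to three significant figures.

A: γ = 1/√(1 − 0.6440²) = 1/√0.5853 = 1.307; τ_A = 289/1.307 = 221.1 days.
B: γ = 1/√(1 − 0.407²) = 1/√0.8344 = 1.095; τ_B = 289/1.095 = 264.0 days.

|τ_A − τ_B| = 42.9 days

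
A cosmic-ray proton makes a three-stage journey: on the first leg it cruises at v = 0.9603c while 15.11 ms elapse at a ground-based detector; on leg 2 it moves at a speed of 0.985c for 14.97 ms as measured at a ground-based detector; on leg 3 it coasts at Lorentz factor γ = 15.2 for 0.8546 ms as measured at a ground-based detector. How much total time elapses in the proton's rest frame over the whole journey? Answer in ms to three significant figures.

Leg 1: γ = 1/√(1 − 0.9603²) = 1/√0.07782 = 3.585; τ_1 = 15.11/3.585 = 4.215 ms.
Leg 2: γ = 1/√(1 − 0.985²) = 1/√0.02977 = 5.795; τ_2 = 14.97/5.795 = 2.583 ms.
Leg 3: γ = 15.2; τ_3 = 0.8546/15.20 = 0.05622 ms.
Total: 4.215 + 2.583 + 0.05622 ms.

τ = 6.85 ms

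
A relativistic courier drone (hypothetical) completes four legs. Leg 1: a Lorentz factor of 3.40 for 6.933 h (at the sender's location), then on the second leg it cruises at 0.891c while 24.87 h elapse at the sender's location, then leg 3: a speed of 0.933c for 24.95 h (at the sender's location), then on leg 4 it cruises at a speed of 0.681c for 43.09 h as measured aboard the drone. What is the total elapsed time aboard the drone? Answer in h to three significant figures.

τ = 65.4 h

Leg 1: γ = 3.40; τ_1 = 6.933/3.400 = 2.039 h.
Leg 2: γ = 1/√(1 − 0.891²) = 1/√0.2061 = 2.203; τ_2 = 24.87/2.203 = 11.29 h.
Leg 3: γ = 1/√(1 − 0.933²) = 1/√0.1295 = 2.779; τ_3 = 24.95/2.779 = 8.979 h.
Leg 4: 43.09 h is already measured aboard the drone.
Total: 2.039 + 11.29 + 8.979 + 43.09 h.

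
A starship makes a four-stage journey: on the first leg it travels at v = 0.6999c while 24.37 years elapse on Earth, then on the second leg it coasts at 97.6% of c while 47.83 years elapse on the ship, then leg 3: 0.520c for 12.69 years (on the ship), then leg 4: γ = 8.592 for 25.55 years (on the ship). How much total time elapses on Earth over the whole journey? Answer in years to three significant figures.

Δt = 478 years

Leg 1: 24.37 years is already measured on Earth.
Leg 2: β = 0.976; γ = 1/√(1 − 0.976²) = 1/√0.04742 = 4.592; Δt_2 = 4.592 × 47.83 = 219.6 years.
Leg 3: γ = 1/√(1 − 0.520²) = 1/√0.7296 = 1.171; Δt_3 = 1.171 × 12.69 = 14.86 years.
Leg 4: γ = 8.592; Δt_4 = 8.592 × 25.55 = 219.5 years.
Total: 24.37 + 219.6 + 14.86 + 219.5 years.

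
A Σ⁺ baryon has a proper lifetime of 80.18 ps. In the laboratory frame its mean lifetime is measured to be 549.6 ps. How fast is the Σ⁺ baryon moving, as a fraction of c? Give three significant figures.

v = 0.989c

γ = Δt/τ₀ = 549.6/80.18 = 6.855
β = √(1 − 1/γ²) = √(1 − 0.02128) = √0.9787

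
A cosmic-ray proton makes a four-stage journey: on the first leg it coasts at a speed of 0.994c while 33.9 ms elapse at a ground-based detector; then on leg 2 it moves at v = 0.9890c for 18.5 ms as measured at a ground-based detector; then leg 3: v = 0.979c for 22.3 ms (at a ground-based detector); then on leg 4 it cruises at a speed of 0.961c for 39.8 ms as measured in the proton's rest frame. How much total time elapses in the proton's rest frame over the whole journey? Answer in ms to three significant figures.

Leg 1: γ = 1/√(1 − 0.994²) = 1/√0.01196 = 9.142; τ_1 = 33.9/9.142 = 3.708 ms.
Leg 2: γ = 1/√(1 − 0.9890²) = 1/√0.02188 = 6.761; τ_2 = 18.5/6.761 = 2.736 ms.
Leg 3: γ = 1/√(1 − 0.979²) = 1/√0.04156 = 4.905; τ_3 = 22.3/4.905 = 4.546 ms.
Leg 4: 39.8 ms is already measured in the proton's rest frame.
Total: 3.708 + 2.736 + 4.546 + 39.80 ms.

τ = 50.8 ms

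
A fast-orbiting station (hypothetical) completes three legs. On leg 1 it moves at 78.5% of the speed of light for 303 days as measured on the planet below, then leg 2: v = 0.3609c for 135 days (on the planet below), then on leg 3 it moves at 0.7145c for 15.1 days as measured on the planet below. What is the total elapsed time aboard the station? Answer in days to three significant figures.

Leg 1: β = 0.785; γ = 1/√(1 − 0.785²) = 1/√0.3838 = 1.614; τ_1 = 303/1.614 = 187.7 days.
Leg 2: γ = 1/√(1 − 0.3609²) = 1/√0.8698 = 1.072; τ_2 = 135/1.072 = 125.9 days.
Leg 3: γ = 1/√(1 − 0.7145²) = 1/√0.4895 = 1.429; τ_3 = 15.1/1.429 = 10.56 days.
Total: 187.7 + 125.9 + 10.56 days.

τ = 324 days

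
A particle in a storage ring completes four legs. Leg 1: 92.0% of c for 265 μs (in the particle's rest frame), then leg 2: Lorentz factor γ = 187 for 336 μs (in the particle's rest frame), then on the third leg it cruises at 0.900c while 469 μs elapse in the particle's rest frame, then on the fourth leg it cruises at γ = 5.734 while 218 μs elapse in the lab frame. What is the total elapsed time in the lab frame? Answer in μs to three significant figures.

Leg 1: β = 0.920; γ = 1/√(1 − 0.920²) = 1/√0.1536 = 2.552; Δt_1 = 2.552 × 265 = 676.2 μs.
Leg 2: γ = 187; Δt_2 = 187.0 × 336 = 6.283×10⁴ μs.
Leg 3: γ = 1/√(1 − 0.900²) = 1/√0.1900 = 2.294; Δt_3 = 2.294 × 469 = 1076 μs.
Leg 4: 218 μs is already measured in the lab frame.
Total: 676.2 + 6.283×10⁴ + 1076 + 218.0 μs.

Δt = 6.48×10⁴ μs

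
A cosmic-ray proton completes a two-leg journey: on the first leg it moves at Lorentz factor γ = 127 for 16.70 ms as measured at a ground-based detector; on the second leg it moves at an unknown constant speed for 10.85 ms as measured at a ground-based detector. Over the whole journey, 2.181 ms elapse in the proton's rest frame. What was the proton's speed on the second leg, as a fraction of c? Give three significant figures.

Leg 1: γ = 127; τ_1 = 16.70/127.0 = 0.1315 ms.
Leg 2: speed unknown; τ_2 = 10.85/γ_2.
Total proper time: 0.1315 + τ_2 = 2.181, so τ_2 = 2.181 − 0.1315 = 2.050 ms.
γ_2 = 10.85/2.050 = 5.294; β = √(1 − 1/γ²) = √0.9643.

β = 0.982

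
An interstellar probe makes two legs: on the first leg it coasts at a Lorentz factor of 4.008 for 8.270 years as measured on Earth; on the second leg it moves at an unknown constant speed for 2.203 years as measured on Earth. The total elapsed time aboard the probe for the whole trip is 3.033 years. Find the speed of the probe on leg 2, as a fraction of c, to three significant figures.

Leg 1: γ = 4.008; τ_1 = 8.270/4.008 = 2.063 years.
Leg 2: speed unknown; τ_2 = 2.203/γ_2.
Total proper time: 2.063 + τ_2 = 3.033, so τ_2 = 3.033 − 2.063 = 0.9696 years.
γ_2 = 2.203/0.9696 = 2.272; β = √(1 − 1/γ²) = √0.8063.

β = 0.898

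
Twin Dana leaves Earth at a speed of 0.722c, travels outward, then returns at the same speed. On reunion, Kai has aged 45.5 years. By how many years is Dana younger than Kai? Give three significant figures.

Δt − τ = 14.0 years

γ = 1/√(1 − 0.722²) = 1/√0.4787 = 1.445
Dana's elapsed proper time: τ = 45.5/1.445 = 31.48 years.
Age gap = Δt − τ = 45.5 − 31.48 years.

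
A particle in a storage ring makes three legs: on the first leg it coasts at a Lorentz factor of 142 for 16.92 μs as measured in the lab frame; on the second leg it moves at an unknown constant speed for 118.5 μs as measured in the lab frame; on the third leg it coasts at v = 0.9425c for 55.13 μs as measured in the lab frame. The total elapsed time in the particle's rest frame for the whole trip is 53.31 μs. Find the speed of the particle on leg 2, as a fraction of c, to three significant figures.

Leg 1: γ = 142; τ_1 = 16.92/142.0 = 0.1192 μs.
Leg 2: speed unknown; τ_2 = 118.5/γ_2.
Leg 3: γ = 1/√(1 − 0.9425²) = 1/√0.1117 = 2.992; τ_3 = 55.13/2.992 = 18.42 μs.
Total proper time: 0.1192 + τ_2 + 18.42 = 53.31, so τ_2 = 53.31 − 18.54 = 34.77 μs.
γ_2 = 118.5/34.77 = 3.408; β = √(1 − 1/γ²) = √0.9139.

β = 0.956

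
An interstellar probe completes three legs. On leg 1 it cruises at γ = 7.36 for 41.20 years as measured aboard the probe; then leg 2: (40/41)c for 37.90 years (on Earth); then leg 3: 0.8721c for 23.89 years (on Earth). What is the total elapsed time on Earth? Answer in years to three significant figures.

Δt = 365 years

Leg 1: γ = 7.36; Δt_1 = 7.360 × 41.20 = 303.2 years.
Leg 2: 37.90 years is already measured on Earth.
Leg 3: 23.89 years is already measured on Earth.
Total: 303.2 + 37.90 + 23.89 years.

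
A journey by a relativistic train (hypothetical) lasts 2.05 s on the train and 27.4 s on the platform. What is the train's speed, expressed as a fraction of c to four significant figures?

The proper time is measured on the train (both events occur at the train's location); Δt is measured on the platform. γ = Δt/τ = 27.4/2.05 = 13.37.
β = √(1 − 1/γ²) = √(1 − 0.005598) = √0.9944

β = 0.9972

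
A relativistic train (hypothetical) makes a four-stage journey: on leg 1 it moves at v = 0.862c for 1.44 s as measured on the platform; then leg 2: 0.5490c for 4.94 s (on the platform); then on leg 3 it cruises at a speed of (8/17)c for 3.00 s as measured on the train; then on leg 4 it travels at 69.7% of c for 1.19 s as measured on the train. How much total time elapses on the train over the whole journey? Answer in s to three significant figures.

τ = 9.05 s

Leg 1: γ = 1/√(1 − 0.862²) = 1/√0.2570 = 1.973; τ_1 = 1.44/1.973 = 0.7299 s.
Leg 2: γ = 1/√(1 − 0.5490²) = 1/√0.6986 = 1.196; τ_2 = 4.94/1.196 = 4.129 s.
Leg 3: 3.00 s is already measured on the train.
Leg 4: 1.19 s is already measured on the train.
Total: 0.7299 + 4.129 + 3.000 + 1.190 s.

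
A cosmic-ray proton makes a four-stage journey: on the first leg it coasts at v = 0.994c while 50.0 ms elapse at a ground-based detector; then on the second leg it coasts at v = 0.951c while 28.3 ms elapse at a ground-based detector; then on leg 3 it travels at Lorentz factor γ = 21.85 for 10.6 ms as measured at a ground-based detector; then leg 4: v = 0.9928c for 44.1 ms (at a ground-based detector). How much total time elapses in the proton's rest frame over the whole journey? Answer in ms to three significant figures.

τ = 20.0 ms

Leg 1: γ = 1/√(1 − 0.994²) = 1/√0.01196 = 9.142; τ_1 = 50.0/9.142 = 5.469 ms.
Leg 2: γ = 1/√(1 − 0.951²) = 1/√0.09560 = 3.234; τ_2 = 28.3/3.234 = 8.750 ms.
Leg 3: γ = 21.85; τ_3 = 10.6/21.85 = 0.4851 ms.
Leg 4: γ = 1/√(1 − 0.9928²) = 1/√0.01435 = 8.348; τ_4 = 44.1/8.348 = 5.282 ms.
Total: 5.469 + 8.750 + 0.4851 + 5.282 ms.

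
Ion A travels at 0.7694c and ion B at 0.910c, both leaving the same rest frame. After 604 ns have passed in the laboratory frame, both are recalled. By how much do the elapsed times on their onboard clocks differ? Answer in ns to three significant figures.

|τ_A − τ_B| = 135 ns

A: γ = 1/√(1 − 0.7694²) = 1/√0.4080 = 1.566; τ_A = 604/1.566 = 385.8 ns.
B: γ = 1/√(1 − 0.910²) = 1/√0.1719 = 2.412; τ_B = 604/2.412 = 250.4 ns.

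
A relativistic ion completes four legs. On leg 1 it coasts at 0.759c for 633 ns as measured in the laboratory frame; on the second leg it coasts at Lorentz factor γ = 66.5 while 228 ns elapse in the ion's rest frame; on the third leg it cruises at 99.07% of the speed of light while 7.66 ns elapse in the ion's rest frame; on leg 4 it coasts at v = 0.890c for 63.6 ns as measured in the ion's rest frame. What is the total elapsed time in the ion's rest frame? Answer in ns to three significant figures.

τ = 711 ns

Leg 1: γ = 1/√(1 − 0.759²) = 1/√0.4239 = 1.536; τ_1 = 633/1.536 = 412.1 ns.
Leg 2: 228 ns is already measured in the ion's rest frame.
Leg 3: 7.66 ns is already measured in the ion's rest frame.
Leg 4: 63.6 ns is already measured in the ion's rest frame.
Total: 412.1 + 228.0 + 7.660 + 63.60 ns.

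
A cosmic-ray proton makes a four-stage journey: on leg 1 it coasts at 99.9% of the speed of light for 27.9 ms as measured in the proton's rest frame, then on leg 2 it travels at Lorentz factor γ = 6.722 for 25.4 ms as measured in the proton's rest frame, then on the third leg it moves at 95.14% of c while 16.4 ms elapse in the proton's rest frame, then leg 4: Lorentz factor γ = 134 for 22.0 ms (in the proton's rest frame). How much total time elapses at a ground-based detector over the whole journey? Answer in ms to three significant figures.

Δt = 3800 ms

Leg 1: β = 0.999; γ = 1/√(1 − 0.999²) = 1/√0.001999 = 22.37; Δt_1 = 22.37 × 27.9 = 624.0 ms.
Leg 2: γ = 6.722; Δt_2 = 6.722 × 25.4 = 170.7 ms.
Leg 3: β = 0.9514; γ = 1/√(1 − 0.9514²) = 1/√0.09484 = 3.247; Δt_3 = 3.247 × 16.4 = 53.25 ms.
Leg 4: γ = 134; Δt_4 = 134.0 × 22.0 = 2948 ms.
Total: 624.0 + 170.7 + 53.25 + 2948 ms.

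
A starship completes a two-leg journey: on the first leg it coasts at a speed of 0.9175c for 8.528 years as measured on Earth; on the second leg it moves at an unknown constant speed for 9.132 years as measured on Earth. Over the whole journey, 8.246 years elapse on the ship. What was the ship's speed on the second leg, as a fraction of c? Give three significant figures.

β = 0.847

Leg 1: γ = 1/√(1 − 0.9175²) = 1/√0.1582 = 2.514; τ_1 = 8.528/2.514 = 3.392 years.
Leg 2: speed unknown; τ_2 = 9.132/γ_2.
Total proper time: 3.392 + τ_2 = 8.246, so τ_2 = 8.246 − 3.392 = 4.854 years.
γ_2 = 9.132/4.854 = 1.881; β = √(1 − 1/γ²) = √0.7175.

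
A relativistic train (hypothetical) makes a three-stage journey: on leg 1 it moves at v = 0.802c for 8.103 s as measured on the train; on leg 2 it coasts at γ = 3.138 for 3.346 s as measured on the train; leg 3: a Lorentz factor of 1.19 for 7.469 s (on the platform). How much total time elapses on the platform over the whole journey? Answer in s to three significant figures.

Δt = 31.5 s

Leg 1: γ = 1/√(1 − 0.802²) = 1/√0.3568 = 1.674; Δt_1 = 1.674 × 8.103 = 13.57 s.
Leg 2: γ = 3.138; Δt_2 = 3.138 × 3.346 = 10.50 s.
Leg 3: 7.469 s is already measured on the platform.
Total: 13.57 + 10.50 + 7.469 s.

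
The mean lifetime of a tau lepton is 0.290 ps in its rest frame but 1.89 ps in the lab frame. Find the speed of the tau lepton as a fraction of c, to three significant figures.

v = 0.988c

γ = Δt/τ₀ = 1.89/0.290 = 6.517
β = √(1 − 1/γ²) = √(1 − 0.02354) = √0.9765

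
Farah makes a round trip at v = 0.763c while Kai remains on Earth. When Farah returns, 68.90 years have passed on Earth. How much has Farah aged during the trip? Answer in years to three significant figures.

γ = 1/√(1 − 0.763²) = 1/√0.4178 = 1.547
Farah's clock measures proper time along the trip: τ = Δt/γ = 68.90/1.547 years.

τ = 44.5 years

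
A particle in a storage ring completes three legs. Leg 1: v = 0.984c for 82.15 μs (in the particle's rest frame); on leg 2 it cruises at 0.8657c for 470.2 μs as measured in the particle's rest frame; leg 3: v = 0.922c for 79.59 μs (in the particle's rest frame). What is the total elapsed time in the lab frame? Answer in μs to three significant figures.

Δt = 1610 μs

Leg 1: γ = 1/√(1 − 0.984²) = 1/√0.03174 = 5.613; Δt_1 = 5.613 × 82.15 = 461.1 μs.
Leg 2: γ = 1/√(1 − 0.8657²) = 1/√0.2506 = 1.998; Δt_2 = 1.998 × 470.2 = 939.3 μs.
Leg 3: γ = 1/√(1 − 0.922²) = 1/√0.1499 = 2.583; Δt_3 = 2.583 × 79.59 = 205.6 μs.
Total: 461.1 + 939.3 + 205.6 μs.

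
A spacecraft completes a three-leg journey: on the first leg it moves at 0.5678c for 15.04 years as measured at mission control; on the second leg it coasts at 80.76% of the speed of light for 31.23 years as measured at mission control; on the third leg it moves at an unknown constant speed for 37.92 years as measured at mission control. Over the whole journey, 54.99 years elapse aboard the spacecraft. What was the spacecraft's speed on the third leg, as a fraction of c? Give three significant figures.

β = 0.770

Leg 1: γ = 1/√(1 − 0.5678²) = 1/√0.6776 = 1.215; τ_1 = 15.04/1.215 = 12.38 years.
Leg 2: β = 0.8076; γ = 1/√(1 − 0.8076²) = 1/√0.3478 = 1.696; τ_2 = 31.23/1.696 = 18.42 years.
Leg 3: speed unknown; τ_3 = 37.92/γ_3.
Total proper time: 12.38 + 18.42 + τ_3 = 54.99, so τ_3 = 54.99 − 30.80 = 24.19 years.
γ_3 = 37.92/24.19 = 1.567; β = √(1 − 1/γ²) = √0.5930.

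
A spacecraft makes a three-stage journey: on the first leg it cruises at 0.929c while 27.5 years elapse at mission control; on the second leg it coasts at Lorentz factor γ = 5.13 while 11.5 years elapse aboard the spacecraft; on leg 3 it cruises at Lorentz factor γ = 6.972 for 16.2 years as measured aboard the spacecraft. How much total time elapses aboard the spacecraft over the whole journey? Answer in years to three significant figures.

Leg 1: γ = 1/√(1 − 0.929²) = 1/√0.1370 = 2.702; τ_1 = 27.5/2.702 = 10.18 years.
Leg 2: 11.5 years is already measured aboard the spacecraft.
Leg 3: 16.2 years is already measured aboard the spacecraft.
Total: 10.18 + 11.50 + 16.20 years.

τ = 37.9 years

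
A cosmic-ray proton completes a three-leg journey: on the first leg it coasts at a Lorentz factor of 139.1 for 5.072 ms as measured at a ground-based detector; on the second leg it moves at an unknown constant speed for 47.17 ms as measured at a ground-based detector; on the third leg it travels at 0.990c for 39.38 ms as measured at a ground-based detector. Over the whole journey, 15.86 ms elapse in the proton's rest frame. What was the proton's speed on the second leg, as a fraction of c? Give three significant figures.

β = 0.976

Leg 1: γ = 139.1; τ_1 = 5.072/139.1 = 0.03646 ms.
Leg 2: speed unknown; τ_2 = 47.17/γ_2.
Leg 3: γ = 1/√(1 − 0.990²) = 1/√0.01990 = 7.089; τ_3 = 39.38/7.089 = 5.555 ms.
Total proper time: 0.03646 + τ_2 + 5.555 = 15.86, so τ_2 = 15.86 − 5.592 = 10.27 ms.
γ_2 = 47.17/10.27 = 4.594; β = √(1 − 1/γ²) = √0.9526.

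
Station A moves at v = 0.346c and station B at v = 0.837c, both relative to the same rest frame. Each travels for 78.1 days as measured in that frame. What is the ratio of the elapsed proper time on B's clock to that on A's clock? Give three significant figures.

A: γ = 1/√(1 − 0.346²) = 1/√0.8803 = 1.066. B: γ = 1/√(1 − 0.837²) = 1/√0.2994 = 1.827.
τ_A/τ_B = γ_B/γ_A = 1.827/1.066 = 1.715, so τ_B/τ_A = 0.5832.

τ_B/τ_A = 0.583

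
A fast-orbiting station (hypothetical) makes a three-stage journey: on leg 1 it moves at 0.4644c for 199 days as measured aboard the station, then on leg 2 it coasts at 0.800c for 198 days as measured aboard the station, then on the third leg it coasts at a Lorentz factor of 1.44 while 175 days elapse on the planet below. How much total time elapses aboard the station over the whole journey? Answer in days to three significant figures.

Leg 1: 199 days is already measured aboard the station.
Leg 2: 198 days is already measured aboard the station.
Leg 3: γ = 1.44; τ_3 = 175/1.440 = 121.5 days.
Total: 199.0 + 198.0 + 121.5 days.

τ = 519 days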